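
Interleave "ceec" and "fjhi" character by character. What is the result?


Interleaving "ceec" and "fjhi":
  Position 0: 'c' from first, 'f' from second => "cf"
  Position 1: 'e' from first, 'j' from second => "ej"
  Position 2: 'e' from first, 'h' from second => "eh"
  Position 3: 'c' from first, 'i' from second => "ci"
Result: cfejehci

cfejehci


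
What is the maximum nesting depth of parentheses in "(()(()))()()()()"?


Input: "(()(()))()()()()"
Tracking depth:
  Position 0 '(': depth becomes 1
  Position 1 '(': depth becomes 2
  Position 2 ')': depth becomes 1
  Position 3 '(': depth becomes 2
  Position 4 '(': depth becomes 3
  Position 5 ')': depth becomes 2
  Position 6 ')': depth becomes 1
  Position 7 ')': depth becomes 0
  Position 8 '(': depth becomes 1
  Position 9 ')': depth becomes 0
  Position 10 '(': depth becomes 1
  Position 11 ')': depth becomes 0
  Position 12 '(': depth becomes 1
  Position 13 ')': depth becomes 0
  Position 14 '(': depth becomes 1
  Position 15 ')': depth becomes 0
Maximum depth reached: 3

3


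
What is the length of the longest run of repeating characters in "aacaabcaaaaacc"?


Input: "aacaabcaaaaacc"
Scanning for longest run:
  Position 1 ('a'): continues run of 'a', length=2
  Position 2 ('c'): new char, reset run to 1
  Position 3 ('a'): new char, reset run to 1
  Position 4 ('a'): continues run of 'a', length=2
  Position 5 ('b'): new char, reset run to 1
  Position 6 ('c'): new char, reset run to 1
  Position 7 ('a'): new char, reset run to 1
  Position 8 ('a'): continues run of 'a', length=2
  Position 9 ('a'): continues run of 'a', length=3
  Position 10 ('a'): continues run of 'a', length=4
  Position 11 ('a'): continues run of 'a', length=5
  Position 12 ('c'): new char, reset run to 1
  Position 13 ('c'): continues run of 'c', length=2
Longest run: 'a' with length 5

5


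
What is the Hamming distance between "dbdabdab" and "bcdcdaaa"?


Comparing "dbdabdab" and "bcdcdaaa" position by position:
  Position 0: 'd' vs 'b' => differ
  Position 1: 'b' vs 'c' => differ
  Position 2: 'd' vs 'd' => same
  Position 3: 'a' vs 'c' => differ
  Position 4: 'b' vs 'd' => differ
  Position 5: 'd' vs 'a' => differ
  Position 6: 'a' vs 'a' => same
  Position 7: 'b' vs 'a' => differ
Total differences (Hamming distance): 6

6


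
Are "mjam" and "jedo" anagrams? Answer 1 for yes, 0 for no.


Strings: "mjam", "jedo"
Sorted first:  ajmm
Sorted second: dejo
Differ at position 0: 'a' vs 'd' => not anagrams

0


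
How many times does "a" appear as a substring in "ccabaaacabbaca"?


Searching for "a" in "ccabaaacabbaca"
Scanning each position:
  Position 0: "c" => no
  Position 1: "c" => no
  Position 2: "a" => MATCH
  Position 3: "b" => no
  Position 4: "a" => MATCH
  Position 5: "a" => MATCH
  Position 6: "a" => MATCH
  Position 7: "c" => no
  Position 8: "a" => MATCH
  Position 9: "b" => no
  Position 10: "b" => no
  Position 11: "a" => MATCH
  Position 12: "c" => no
  Position 13: "a" => MATCH
Total occurrences: 7

7


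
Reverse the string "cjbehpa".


Input: cjbehpa
Reading characters right to left:
  Position 6: 'a'
  Position 5: 'p'
  Position 4: 'h'
  Position 3: 'e'
  Position 2: 'b'
  Position 1: 'j'
  Position 0: 'c'
Reversed: aphebjc

aphebjc


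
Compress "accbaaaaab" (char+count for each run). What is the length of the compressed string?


Input: accbaaaaab
Runs:
  'a' x 1 => "a1"
  'c' x 2 => "c2"
  'b' x 1 => "b1"
  'a' x 5 => "a5"
  'b' x 1 => "b1"
Compressed: "a1c2b1a5b1"
Compressed length: 10

10


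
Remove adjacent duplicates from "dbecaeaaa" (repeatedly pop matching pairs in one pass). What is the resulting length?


Input: dbecaeaaa
Stack-based adjacent duplicate removal:
  Read 'd': push. Stack: d
  Read 'b': push. Stack: db
  Read 'e': push. Stack: dbe
  Read 'c': push. Stack: dbec
  Read 'a': push. Stack: dbeca
  Read 'e': push. Stack: dbecae
  Read 'a': push. Stack: dbecaea
  Read 'a': matches stack top 'a' => pop. Stack: dbecae
  Read 'a': push. Stack: dbecaea
Final stack: "dbecaea" (length 7)

7


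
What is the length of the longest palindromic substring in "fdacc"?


Input: "fdacc"
Checking substrings for palindromes:
  [3:5] "cc" (len 2) => palindrome
Longest palindromic substring: "cc" with length 2

2


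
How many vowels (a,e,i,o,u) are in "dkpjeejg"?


Input: dkpjeejg
Checking each character:
  'd' at position 0: consonant
  'k' at position 1: consonant
  'p' at position 2: consonant
  'j' at position 3: consonant
  'e' at position 4: vowel (running total: 1)
  'e' at position 5: vowel (running total: 2)
  'j' at position 6: consonant
  'g' at position 7: consonant
Total vowels: 2

2


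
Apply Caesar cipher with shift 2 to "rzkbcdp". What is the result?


Caesar cipher: shift "rzkbcdp" by 2
  'r' (pos 17) + 2 = pos 19 = 't'
  'z' (pos 25) + 2 = pos 1 = 'b'
  'k' (pos 10) + 2 = pos 12 = 'm'
  'b' (pos 1) + 2 = pos 3 = 'd'
  'c' (pos 2) + 2 = pos 4 = 'e'
  'd' (pos 3) + 2 = pos 5 = 'f'
  'p' (pos 15) + 2 = pos 17 = 'r'
Result: tbmdefr

tbmdefr


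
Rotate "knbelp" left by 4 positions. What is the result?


Input: "knbelp", rotate left by 4
First 4 characters: "knbe"
Remaining characters: "lp"
Concatenate remaining + first: "lp" + "knbe" = "lpknbe"

lpknbe


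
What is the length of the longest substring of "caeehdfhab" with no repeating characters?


Input: "caeehdfhab"
Sliding window (track last position of each char):
  Position 0 ('c'): window [0,0] length 1 -- new best
  Position 1 ('a'): window [0,1] length 2 -- new best
  Position 2 ('e'): window [0,2] length 3 -- new best
  Position 3 ('e'): repeat (last at 2), move window start to 3
  Position 3 ('e'): window [3,3] length 1
  Position 4 ('h'): window [3,4] length 2
  Position 5 ('d'): window [3,5] length 3
  Position 6 ('f'): window [3,6] length 4 -- new best
  Position 7 ('h'): repeat (last at 4), move window start to 5
  Position 7 ('h'): window [5,7] length 3
  Position 8 ('a'): window [5,8] length 4
  Position 9 ('b'): window [5,9] length 5 -- new best
Longest substring with no repeats: "dfhab" with length 5

5


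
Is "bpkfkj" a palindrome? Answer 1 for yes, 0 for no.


Input: bpkfkj
Reversed: jkfkpb
  Compare pos 0 ('b') with pos 5 ('j'): MISMATCH
  Compare pos 1 ('p') with pos 4 ('k'): MISMATCH
  Compare pos 2 ('k') with pos 3 ('f'): MISMATCH
Result: not a palindrome

0


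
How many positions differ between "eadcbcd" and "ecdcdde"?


Comparing "eadcbcd" and "ecdcdde" position by position:
  Position 0: 'e' vs 'e' => same
  Position 1: 'a' vs 'c' => DIFFER
  Position 2: 'd' vs 'd' => same
  Position 3: 'c' vs 'c' => same
  Position 4: 'b' vs 'd' => DIFFER
  Position 5: 'c' vs 'd' => DIFFER
  Position 6: 'd' vs 'e' => DIFFER
Positions that differ: 4

4


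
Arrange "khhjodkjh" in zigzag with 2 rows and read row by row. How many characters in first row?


Zigzag "khhjodkjh" into 2 rows:
Placing characters:
  'k' => row 0
  'h' => row 1
  'h' => row 0
  'j' => row 1
  'o' => row 0
  'd' => row 1
  'k' => row 0
  'j' => row 1
  'h' => row 0
Rows:
  Row 0: "khokh"
  Row 1: "hjdj"
First row length: 5

5


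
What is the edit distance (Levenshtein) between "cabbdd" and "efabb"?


Computing edit distance: "cabbdd" -> "efabb"
DP table:
           e    f    a    b    b
      0    1    2    3    4    5
  c   1    1    2    3    4    5
  a   2    2    2    2    3    4
  b   3    3    3    3    2    3
  b   4    4    4    4    3    2
  d   5    5    5    5    4    3
  d   6    6    6    6    5    4
Edit distance = dp[6][5] = 4

4


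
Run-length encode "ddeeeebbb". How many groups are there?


Input: ddeeeebbb
Scanning for consecutive runs:
  Group 1: 'd' x 2 (positions 0-1)
  Group 2: 'e' x 4 (positions 2-5)
  Group 3: 'b' x 3 (positions 6-8)
Total groups: 3

3


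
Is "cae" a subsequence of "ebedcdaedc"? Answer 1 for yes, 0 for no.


Check if "cae" is a subsequence of "ebedcdaedc"
Greedy scan:
  Position 0 ('e'): no match needed
  Position 1 ('b'): no match needed
  Position 2 ('e'): no match needed
  Position 3 ('d'): no match needed
  Position 4 ('c'): matches sub[0] = 'c'
  Position 5 ('d'): no match needed
  Position 6 ('a'): matches sub[1] = 'a'
  Position 7 ('e'): matches sub[2] = 'e'
  Position 8 ('d'): no match needed
  Position 9 ('c'): no match needed
All 3 characters matched => is a subsequence

1


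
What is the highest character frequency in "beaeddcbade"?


Input: beaeddcbade
Character counts:
  'a': 2
  'b': 2
  'c': 1
  'd': 3
  'e': 3
Maximum frequency: 3

3


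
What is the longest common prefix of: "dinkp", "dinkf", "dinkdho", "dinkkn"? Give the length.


Words: dinkp, dinkf, dinkdho, dinkkn
  Position 0: all 'd' => match
  Position 1: all 'i' => match
  Position 2: all 'n' => match
  Position 3: all 'k' => match
  Position 4: ('p', 'f', 'd', 'k') => mismatch, stop
LCP = "dink" (length 4)

4


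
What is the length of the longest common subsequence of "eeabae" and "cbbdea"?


LCS of "eeabae" and "cbbdea"
DP table:
           c    b    b    d    e    a
      0    0    0    0    0    0    0
  e   0    0    0    0    0    1    1
  e   0    0    0    0    0    1    1
  a   0    0    0    0    0    1    2
  b   0    0    1    1    1    1    2
  a   0    0    1    1    1    1    2
  e   0    0    1    1    1    2    2
LCS length = dp[6][6] = 2

2


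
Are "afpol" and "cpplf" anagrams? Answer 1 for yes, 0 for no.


Strings: "afpol", "cpplf"
Sorted first:  aflop
Sorted second: cflpp
Differ at position 0: 'a' vs 'c' => not anagrams

0


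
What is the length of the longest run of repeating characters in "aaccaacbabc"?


Input: "aaccaacbabc"
Scanning for longest run:
  Position 1 ('a'): continues run of 'a', length=2
  Position 2 ('c'): new char, reset run to 1
  Position 3 ('c'): continues run of 'c', length=2
  Position 4 ('a'): new char, reset run to 1
  Position 5 ('a'): continues run of 'a', length=2
  Position 6 ('c'): new char, reset run to 1
  Position 7 ('b'): new char, reset run to 1
  Position 8 ('a'): new char, reset run to 1
  Position 9 ('b'): new char, reset run to 1
  Position 10 ('c'): new char, reset run to 1
Longest run: 'a' with length 2

2


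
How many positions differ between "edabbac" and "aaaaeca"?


Comparing "edabbac" and "aaaaeca" position by position:
  Position 0: 'e' vs 'a' => DIFFER
  Position 1: 'd' vs 'a' => DIFFER
  Position 2: 'a' vs 'a' => same
  Position 3: 'b' vs 'a' => DIFFER
  Position 4: 'b' vs 'e' => DIFFER
  Position 5: 'a' vs 'c' => DIFFER
  Position 6: 'c' vs 'a' => DIFFER
Positions that differ: 6

6


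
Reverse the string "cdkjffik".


Input: cdkjffik
Reading characters right to left:
  Position 7: 'k'
  Position 6: 'i'
  Position 5: 'f'
  Position 4: 'f'
  Position 3: 'j'
  Position 2: 'k'
  Position 1: 'd'
  Position 0: 'c'
Reversed: kiffjkdc

kiffjkdc


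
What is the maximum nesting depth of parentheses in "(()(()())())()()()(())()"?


Input: "(()(()())())()()()(())()"
Tracking depth:
  Position 0 '(': depth becomes 1
  Position 1 '(': depth becomes 2
  Position 2 ')': depth becomes 1
  Position 3 '(': depth becomes 2
  Position 4 '(': depth becomes 3
  Position 5 ')': depth becomes 2
  Position 6 '(': depth becomes 3
  Position 7 ')': depth becomes 2
  Position 8 ')': depth becomes 1
  Position 9 '(': depth becomes 2
  Position 10 ')': depth becomes 1
  Position 11 ')': depth becomes 0
  Position 12 '(': depth becomes 1
  Position 13 ')': depth becomes 0
  Position 14 '(': depth becomes 1
  Position 15 ')': depth becomes 0
  Position 16 '(': depth becomes 1
  Position 17 ')': depth becomes 0
  Position 18 '(': depth becomes 1
  Position 19 '(': depth becomes 2
  Position 20 ')': depth becomes 1
  Position 21 ')': depth becomes 0
  Position 22 '(': depth becomes 1
  Position 23 ')': depth becomes 0
Maximum depth reached: 3

3


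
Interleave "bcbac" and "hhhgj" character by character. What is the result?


Interleaving "bcbac" and "hhhgj":
  Position 0: 'b' from first, 'h' from second => "bh"
  Position 1: 'c' from first, 'h' from second => "ch"
  Position 2: 'b' from first, 'h' from second => "bh"
  Position 3: 'a' from first, 'g' from second => "ag"
  Position 4: 'c' from first, 'j' from second => "cj"
Result: bhchbhagcj

bhchbhagcj


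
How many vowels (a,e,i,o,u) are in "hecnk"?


Input: hecnk
Checking each character:
  'h' at position 0: consonant
  'e' at position 1: vowel (running total: 1)
  'c' at position 2: consonant
  'n' at position 3: consonant
  'k' at position 4: consonant
Total vowels: 1

1


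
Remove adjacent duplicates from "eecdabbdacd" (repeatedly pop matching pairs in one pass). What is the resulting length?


Input: eecdabbdacd
Stack-based adjacent duplicate removal:
  Read 'e': push. Stack: e
  Read 'e': matches stack top 'e' => pop. Stack: (empty)
  Read 'c': push. Stack: c
  Read 'd': push. Stack: cd
  Read 'a': push. Stack: cda
  Read 'b': push. Stack: cdab
  Read 'b': matches stack top 'b' => pop. Stack: cda
  Read 'd': push. Stack: cdad
  Read 'a': push. Stack: cdada
  Read 'c': push. Stack: cdadac
  Read 'd': push. Stack: cdadacd
Final stack: "cdadacd" (length 7)

7


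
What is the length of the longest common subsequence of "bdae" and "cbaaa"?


LCS of "bdae" and "cbaaa"
DP table:
           c    b    a    a    a
      0    0    0    0    0    0
  b   0    0    1    1    1    1
  d   0    0    1    1    1    1
  a   0    0    1    2    2    2
  e   0    0    1    2    2    2
LCS length = dp[4][5] = 2

2


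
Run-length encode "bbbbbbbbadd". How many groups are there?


Input: bbbbbbbbadd
Scanning for consecutive runs:
  Group 1: 'b' x 8 (positions 0-7)
  Group 2: 'a' x 1 (positions 8-8)
  Group 3: 'd' x 2 (positions 9-10)
Total groups: 3

3


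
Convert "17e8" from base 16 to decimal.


Input: "17e8" in base 16
Positional expansion:
  Digit '1' (value 1) x 16^3 = 4096
  Digit '7' (value 7) x 16^2 = 1792
  Digit 'e' (value 14) x 16^1 = 224
  Digit '8' (value 8) x 16^0 = 8
Sum = 6120

6120


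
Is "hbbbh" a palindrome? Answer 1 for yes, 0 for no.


Input: hbbbh
Reversed: hbbbh
  Compare pos 0 ('h') with pos 4 ('h'): match
  Compare pos 1 ('b') with pos 3 ('b'): match
Result: palindrome

1


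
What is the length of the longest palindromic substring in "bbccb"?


Input: "bbccb"
Checking substrings for palindromes:
  [1:5] "bccb" (len 4) => palindrome
  [0:2] "bb" (len 2) => palindrome
  [2:4] "cc" (len 2) => palindrome
Longest palindromic substring: "bccb" with length 4

4


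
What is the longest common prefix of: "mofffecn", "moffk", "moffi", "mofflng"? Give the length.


Words: mofffecn, moffk, moffi, mofflng
  Position 0: all 'm' => match
  Position 1: all 'o' => match
  Position 2: all 'f' => match
  Position 3: all 'f' => match
  Position 4: ('f', 'k', 'i', 'l') => mismatch, stop
LCP = "moff" (length 4)

4


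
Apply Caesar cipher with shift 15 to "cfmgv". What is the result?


Caesar cipher: shift "cfmgv" by 15
  'c' (pos 2) + 15 = pos 17 = 'r'
  'f' (pos 5) + 15 = pos 20 = 'u'
  'm' (pos 12) + 15 = pos 1 = 'b'
  'g' (pos 6) + 15 = pos 21 = 'v'
  'v' (pos 21) + 15 = pos 10 = 'k'
Result: rubvk

rubvk


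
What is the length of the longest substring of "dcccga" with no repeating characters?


Input: "dcccga"
Sliding window (track last position of each char):
  Position 0 ('d'): window [0,0] length 1 -- new best
  Position 1 ('c'): window [0,1] length 2 -- new best
  Position 2 ('c'): repeat (last at 1), move window start to 2
  Position 2 ('c'): window [2,2] length 1
  Position 3 ('c'): repeat (last at 2), move window start to 3
  Position 3 ('c'): window [3,3] length 1
  Position 4 ('g'): window [3,4] length 2
  Position 5 ('a'): window [3,5] length 3 -- new best
Longest substring with no repeats: "cga" with length 3

3


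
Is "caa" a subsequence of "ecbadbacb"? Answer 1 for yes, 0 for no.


Check if "caa" is a subsequence of "ecbadbacb"
Greedy scan:
  Position 0 ('e'): no match needed
  Position 1 ('c'): matches sub[0] = 'c'
  Position 2 ('b'): no match needed
  Position 3 ('a'): matches sub[1] = 'a'
  Position 4 ('d'): no match needed
  Position 5 ('b'): no match needed
  Position 6 ('a'): matches sub[2] = 'a'
  Position 7 ('c'): no match needed
  Position 8 ('b'): no match needed
All 3 characters matched => is a subsequence

1


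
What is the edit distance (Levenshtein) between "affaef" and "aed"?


Computing edit distance: "affaef" -> "aed"
DP table:
           a    e    d
      0    1    2    3
  a   1    0    1    2
  f   2    1    1    2
  f   3    2    2    2
  a   4    3    3    3
  e   5    4    3    4
  f   6    5    4    4
Edit distance = dp[6][3] = 4

4


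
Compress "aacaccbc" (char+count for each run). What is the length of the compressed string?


Input: aacaccbc
Runs:
  'a' x 2 => "a2"
  'c' x 1 => "c1"
  'a' x 1 => "a1"
  'c' x 2 => "c2"
  'b' x 1 => "b1"
  'c' x 1 => "c1"
Compressed: "a2c1a1c2b1c1"
Compressed length: 12

12


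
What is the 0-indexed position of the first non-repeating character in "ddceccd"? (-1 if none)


Input: ddceccd
Character frequencies:
  'c': 3
  'd': 3
  'e': 1
Scanning left to right for freq == 1:
  Position 0 ('d'): freq=3, skip
  Position 1 ('d'): freq=3, skip
  Position 2 ('c'): freq=3, skip
  Position 3 ('e'): unique! => answer = 3

3


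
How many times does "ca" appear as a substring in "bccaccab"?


Searching for "ca" in "bccaccab"
Scanning each position:
  Position 0: "bc" => no
  Position 1: "cc" => no
  Position 2: "ca" => MATCH
  Position 3: "ac" => no
  Position 4: "cc" => no
  Position 5: "ca" => MATCH
  Position 6: "ab" => no
Total occurrences: 2

2


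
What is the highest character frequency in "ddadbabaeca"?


Input: ddadbabaeca
Character counts:
  'a': 4
  'b': 2
  'c': 1
  'd': 3
  'e': 1
Maximum frequency: 4

4


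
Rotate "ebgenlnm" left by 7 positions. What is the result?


Input: "ebgenlnm", rotate left by 7
First 7 characters: "ebgenln"
Remaining characters: "m"
Concatenate remaining + first: "m" + "ebgenln" = "mebgenln"

mebgenln


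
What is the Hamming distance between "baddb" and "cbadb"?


Comparing "baddb" and "cbadb" position by position:
  Position 0: 'b' vs 'c' => differ
  Position 1: 'a' vs 'b' => differ
  Position 2: 'd' vs 'a' => differ
  Position 3: 'd' vs 'd' => same
  Position 4: 'b' vs 'b' => same
Total differences (Hamming distance): 3

3


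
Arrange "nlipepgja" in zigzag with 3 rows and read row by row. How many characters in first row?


Zigzag "nlipepgja" into 3 rows:
Placing characters:
  'n' => row 0
  'l' => row 1
  'i' => row 2
  'p' => row 1
  'e' => row 0
  'p' => row 1
  'g' => row 2
  'j' => row 1
  'a' => row 0
Rows:
  Row 0: "nea"
  Row 1: "lppj"
  Row 2: "ig"
First row length: 3

3


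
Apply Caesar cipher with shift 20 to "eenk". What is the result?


Caesar cipher: shift "eenk" by 20
  'e' (pos 4) + 20 = pos 24 = 'y'
  'e' (pos 4) + 20 = pos 24 = 'y'
  'n' (pos 13) + 20 = pos 7 = 'h'
  'k' (pos 10) + 20 = pos 4 = 'e'
Result: yyhe

yyhe


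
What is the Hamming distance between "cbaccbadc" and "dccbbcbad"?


Comparing "cbaccbadc" and "dccbbcbad" position by position:
  Position 0: 'c' vs 'd' => differ
  Position 1: 'b' vs 'c' => differ
  Position 2: 'a' vs 'c' => differ
  Position 3: 'c' vs 'b' => differ
  Position 4: 'c' vs 'b' => differ
  Position 5: 'b' vs 'c' => differ
  Position 6: 'a' vs 'b' => differ
  Position 7: 'd' vs 'a' => differ
  Position 8: 'c' vs 'd' => differ
Total differences (Hamming distance): 9

9


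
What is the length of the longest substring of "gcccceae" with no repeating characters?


Input: "gcccceae"
Sliding window (track last position of each char):
  Position 0 ('g'): window [0,0] length 1 -- new best
  Position 1 ('c'): window [0,1] length 2 -- new best
  Position 2 ('c'): repeat (last at 1), move window start to 2
  Position 2 ('c'): window [2,2] length 1
  Position 3 ('c'): repeat (last at 2), move window start to 3
  Position 3 ('c'): window [3,3] length 1
  Position 4 ('c'): repeat (last at 3), move window start to 4
  Position 4 ('c'): window [4,4] length 1
  Position 5 ('e'): window [4,5] length 2
  Position 6 ('a'): window [4,6] length 3 -- new best
  Position 7 ('e'): repeat (last at 5), move window start to 6
  Position 7 ('e'): window [6,7] length 2
Longest substring with no repeats: "cea" with length 3

3


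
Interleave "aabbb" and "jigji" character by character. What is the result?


Interleaving "aabbb" and "jigji":
  Position 0: 'a' from first, 'j' from second => "aj"
  Position 1: 'a' from first, 'i' from second => "ai"
  Position 2: 'b' from first, 'g' from second => "bg"
  Position 3: 'b' from first, 'j' from second => "bj"
  Position 4: 'b' from first, 'i' from second => "bi"
Result: ajaibgbjbi

ajaibgbjbi


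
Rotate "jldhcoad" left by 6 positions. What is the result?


Input: "jldhcoad", rotate left by 6
First 6 characters: "jldhco"
Remaining characters: "ad"
Concatenate remaining + first: "ad" + "jldhco" = "adjldhco"

adjldhco


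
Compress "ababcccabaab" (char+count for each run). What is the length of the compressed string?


Input: ababcccabaab
Runs:
  'a' x 1 => "a1"
  'b' x 1 => "b1"
  'a' x 1 => "a1"
  'b' x 1 => "b1"
  'c' x 3 => "c3"
  'a' x 1 => "a1"
  'b' x 1 => "b1"
  'a' x 2 => "a2"
  'b' x 1 => "b1"
Compressed: "a1b1a1b1c3a1b1a2b1"
Compressed length: 18

18


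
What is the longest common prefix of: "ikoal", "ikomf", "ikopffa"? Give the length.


Words: ikoal, ikomf, ikopffa
  Position 0: all 'i' => match
  Position 1: all 'k' => match
  Position 2: all 'o' => match
  Position 3: ('a', 'm', 'p') => mismatch, stop
LCP = "iko" (length 3)

3


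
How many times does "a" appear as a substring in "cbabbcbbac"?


Searching for "a" in "cbabbcbbac"
Scanning each position:
  Position 0: "c" => no
  Position 1: "b" => no
  Position 2: "a" => MATCH
  Position 3: "b" => no
  Position 4: "b" => no
  Position 5: "c" => no
  Position 6: "b" => no
  Position 7: "b" => no
  Position 8: "a" => MATCH
  Position 9: "c" => no
Total occurrences: 2

2


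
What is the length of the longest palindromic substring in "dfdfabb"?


Input: "dfdfabb"
Checking substrings for palindromes:
  [0:3] "dfd" (len 3) => palindrome
  [1:4] "fdf" (len 3) => palindrome
  [5:7] "bb" (len 2) => palindrome
Longest palindromic substring: "dfd" with length 3

3


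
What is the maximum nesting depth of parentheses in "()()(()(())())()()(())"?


Input: "()()(()(())())()()(())"
Tracking depth:
  Position 0 '(': depth becomes 1
  Position 1 ')': depth becomes 0
  Position 2 '(': depth becomes 1
  Position 3 ')': depth becomes 0
  Position 4 '(': depth becomes 1
  Position 5 '(': depth becomes 2
  Position 6 ')': depth becomes 1
  Position 7 '(': depth becomes 2
  Position 8 '(': depth becomes 3
  Position 9 ')': depth becomes 2
  Position 10 ')': depth becomes 1
  Position 11 '(': depth becomes 2
  Position 12 ')': depth becomes 1
  Position 13 ')': depth becomes 0
  Position 14 '(': depth becomes 1
  Position 15 ')': depth becomes 0
  Position 16 '(': depth becomes 1
  Position 17 ')': depth becomes 0
  Position 18 '(': depth becomes 1
  Position 19 '(': depth becomes 2
  Position 20 ')': depth becomes 1
  Position 21 ')': depth becomes 0
Maximum depth reached: 3

3


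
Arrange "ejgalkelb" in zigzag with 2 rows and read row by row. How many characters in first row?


Zigzag "ejgalkelb" into 2 rows:
Placing characters:
  'e' => row 0
  'j' => row 1
  'g' => row 0
  'a' => row 1
  'l' => row 0
  'k' => row 1
  'e' => row 0
  'l' => row 1
  'b' => row 0
Rows:
  Row 0: "egleb"
  Row 1: "jakl"
First row length: 5

5


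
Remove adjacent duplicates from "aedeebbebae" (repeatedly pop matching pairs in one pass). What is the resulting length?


Input: aedeebbebae
Stack-based adjacent duplicate removal:
  Read 'a': push. Stack: a
  Read 'e': push. Stack: ae
  Read 'd': push. Stack: aed
  Read 'e': push. Stack: aede
  Read 'e': matches stack top 'e' => pop. Stack: aed
  Read 'b': push. Stack: aedb
  Read 'b': matches stack top 'b' => pop. Stack: aed
  Read 'e': push. Stack: aede
  Read 'b': push. Stack: aedeb
  Read 'a': push. Stack: aedeba
  Read 'e': push. Stack: aedebae
Final stack: "aedebae" (length 7)

7


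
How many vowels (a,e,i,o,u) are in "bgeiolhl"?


Input: bgeiolhl
Checking each character:
  'b' at position 0: consonant
  'g' at position 1: consonant
  'e' at position 2: vowel (running total: 1)
  'i' at position 3: vowel (running total: 2)
  'o' at position 4: vowel (running total: 3)
  'l' at position 5: consonant
  'h' at position 6: consonant
  'l' at position 7: consonant
Total vowels: 3

3


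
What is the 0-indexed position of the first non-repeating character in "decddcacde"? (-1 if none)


Input: decddcacde
Character frequencies:
  'a': 1
  'c': 3
  'd': 4
  'e': 2
Scanning left to right for freq == 1:
  Position 0 ('d'): freq=4, skip
  Position 1 ('e'): freq=2, skip
  Position 2 ('c'): freq=3, skip
  Position 3 ('d'): freq=4, skip
  Position 4 ('d'): freq=4, skip
  Position 5 ('c'): freq=3, skip
  Position 6 ('a'): unique! => answer = 6

6


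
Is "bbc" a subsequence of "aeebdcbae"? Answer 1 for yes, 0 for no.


Check if "bbc" is a subsequence of "aeebdcbae"
Greedy scan:
  Position 0 ('a'): no match needed
  Position 1 ('e'): no match needed
  Position 2 ('e'): no match needed
  Position 3 ('b'): matches sub[0] = 'b'
  Position 4 ('d'): no match needed
  Position 5 ('c'): no match needed
  Position 6 ('b'): matches sub[1] = 'b'
  Position 7 ('a'): no match needed
  Position 8 ('e'): no match needed
Only matched 2/3 characters => not a subsequence

0


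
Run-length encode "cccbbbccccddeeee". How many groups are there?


Input: cccbbbccccddeeee
Scanning for consecutive runs:
  Group 1: 'c' x 3 (positions 0-2)
  Group 2: 'b' x 3 (positions 3-5)
  Group 3: 'c' x 4 (positions 6-9)
  Group 4: 'd' x 2 (positions 10-11)
  Group 5: 'e' x 4 (positions 12-15)
Total groups: 5

5


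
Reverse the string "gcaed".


Input: gcaed
Reading characters right to left:
  Position 4: 'd'
  Position 3: 'e'
  Position 2: 'a'
  Position 1: 'c'
  Position 0: 'g'
Reversed: deacg

deacg


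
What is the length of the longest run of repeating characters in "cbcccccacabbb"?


Input: "cbcccccacabbb"
Scanning for longest run:
  Position 1 ('b'): new char, reset run to 1
  Position 2 ('c'): new char, reset run to 1
  Position 3 ('c'): continues run of 'c', length=2
  Position 4 ('c'): continues run of 'c', length=3
  Position 5 ('c'): continues run of 'c', length=4
  Position 6 ('c'): continues run of 'c', length=5
  Position 7 ('a'): new char, reset run to 1
  Position 8 ('c'): new char, reset run to 1
  Position 9 ('a'): new char, reset run to 1
  Position 10 ('b'): new char, reset run to 1
  Position 11 ('b'): continues run of 'b', length=2
  Position 12 ('b'): continues run of 'b', length=3
Longest run: 'c' with length 5

5


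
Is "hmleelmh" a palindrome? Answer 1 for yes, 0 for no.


Input: hmleelmh
Reversed: hmleelmh
  Compare pos 0 ('h') with pos 7 ('h'): match
  Compare pos 1 ('m') with pos 6 ('m'): match
  Compare pos 2 ('l') with pos 5 ('l'): match
  Compare pos 3 ('e') with pos 4 ('e'): match
Result: palindrome

1


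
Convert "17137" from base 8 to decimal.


Input: "17137" in base 8
Positional expansion:
  Digit '1' (value 1) x 8^4 = 4096
  Digit '7' (value 7) x 8^3 = 3584
  Digit '1' (value 1) x 8^2 = 64
  Digit '3' (value 3) x 8^1 = 24
  Digit '7' (value 7) x 8^0 = 7
Sum = 7775

7775


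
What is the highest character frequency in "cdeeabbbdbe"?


Input: cdeeabbbdbe
Character counts:
  'a': 1
  'b': 4
  'c': 1
  'd': 2
  'e': 3
Maximum frequency: 4

4


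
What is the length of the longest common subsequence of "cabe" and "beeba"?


LCS of "cabe" and "beeba"
DP table:
           b    e    e    b    a
      0    0    0    0    0    0
  c   0    0    0    0    0    0
  a   0    0    0    0    0    1
  b   0    1    1    1    1    1
  e   0    1    2    2    2    2
LCS length = dp[4][5] = 2

2


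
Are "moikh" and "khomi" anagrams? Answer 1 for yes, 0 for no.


Strings: "moikh", "khomi"
Sorted first:  hikmo
Sorted second: hikmo
Sorted forms match => anagrams

1


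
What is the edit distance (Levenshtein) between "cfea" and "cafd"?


Computing edit distance: "cfea" -> "cafd"
DP table:
           c    a    f    d
      0    1    2    3    4
  c   1    0    1    2    3
  f   2    1    1    1    2
  e   3    2    2    2    2
  a   4    3    2    3    3
Edit distance = dp[4][4] = 3

3


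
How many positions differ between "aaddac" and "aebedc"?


Comparing "aaddac" and "aebedc" position by position:
  Position 0: 'a' vs 'a' => same
  Position 1: 'a' vs 'e' => DIFFER
  Position 2: 'd' vs 'b' => DIFFER
  Position 3: 'd' vs 'e' => DIFFER
  Position 4: 'a' vs 'd' => DIFFER
  Position 5: 'c' vs 'c' => same
Positions that differ: 4

4


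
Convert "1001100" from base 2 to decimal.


Input: "1001100" in base 2
Positional expansion:
  Digit '1' (value 1) x 2^6 = 64
  Digit '0' (value 0) x 2^5 = 0
  Digit '0' (value 0) x 2^4 = 0
  Digit '1' (value 1) x 2^3 = 8
  Digit '1' (value 1) x 2^2 = 4
  Digit '0' (value 0) x 2^1 = 0
  Digit '0' (value 0) x 2^0 = 0
Sum = 76

76


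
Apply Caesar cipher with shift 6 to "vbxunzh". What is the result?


Caesar cipher: shift "vbxunzh" by 6
  'v' (pos 21) + 6 = pos 1 = 'b'
  'b' (pos 1) + 6 = pos 7 = 'h'
  'x' (pos 23) + 6 = pos 3 = 'd'
  'u' (pos 20) + 6 = pos 0 = 'a'
  'n' (pos 13) + 6 = pos 19 = 't'
  'z' (pos 25) + 6 = pos 5 = 'f'
  'h' (pos 7) + 6 = pos 13 = 'n'
Result: bhdatfn

bhdatfn


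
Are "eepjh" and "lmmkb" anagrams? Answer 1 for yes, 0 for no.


Strings: "eepjh", "lmmkb"
Sorted first:  eehjp
Sorted second: bklmm
Differ at position 0: 'e' vs 'b' => not anagrams

0


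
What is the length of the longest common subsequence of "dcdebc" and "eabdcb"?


LCS of "dcdebc" and "eabdcb"
DP table:
           e    a    b    d    c    b
      0    0    0    0    0    0    0
  d   0    0    0    0    1    1    1
  c   0    0    0    0    1    2    2
  d   0    0    0    0    1    2    2
  e   0    1    1    1    1    2    2
  b   0    1    1    2    2    2    3
  c   0    1    1    2    2    3    3
LCS length = dp[6][6] = 3

3


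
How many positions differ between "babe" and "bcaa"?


Comparing "babe" and "bcaa" position by position:
  Position 0: 'b' vs 'b' => same
  Position 1: 'a' vs 'c' => DIFFER
  Position 2: 'b' vs 'a' => DIFFER
  Position 3: 'e' vs 'a' => DIFFER
Positions that differ: 3

3


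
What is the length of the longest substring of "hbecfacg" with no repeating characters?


Input: "hbecfacg"
Sliding window (track last position of each char):
  Position 0 ('h'): window [0,0] length 1 -- new best
  Position 1 ('b'): window [0,1] length 2 -- new best
  Position 2 ('e'): window [0,2] length 3 -- new best
  Position 3 ('c'): window [0,3] length 4 -- new best
  Position 4 ('f'): window [0,4] length 5 -- new best
  Position 5 ('a'): window [0,5] length 6 -- new best
  Position 6 ('c'): repeat (last at 3), move window start to 4
  Position 6 ('c'): window [4,6] length 3
  Position 7 ('g'): window [4,7] length 4
Longest substring with no repeats: "hbecfa" with length 6

6


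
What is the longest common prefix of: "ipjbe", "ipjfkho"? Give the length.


Words: ipjbe, ipjfkho
  Position 0: all 'i' => match
  Position 1: all 'p' => match
  Position 2: all 'j' => match
  Position 3: ('b', 'f') => mismatch, stop
LCP = "ipj" (length 3)

3


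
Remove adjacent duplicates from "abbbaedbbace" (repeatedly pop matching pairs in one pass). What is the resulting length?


Input: abbbaedbbace
Stack-based adjacent duplicate removal:
  Read 'a': push. Stack: a
  Read 'b': push. Stack: ab
  Read 'b': matches stack top 'b' => pop. Stack: a
  Read 'b': push. Stack: ab
  Read 'a': push. Stack: aba
  Read 'e': push. Stack: abae
  Read 'd': push. Stack: abaed
  Read 'b': push. Stack: abaedb
  Read 'b': matches stack top 'b' => pop. Stack: abaed
  Read 'a': push. Stack: abaeda
  Read 'c': push. Stack: abaedac
  Read 'e': push. Stack: abaedace
Final stack: "abaedace" (length 8)

8


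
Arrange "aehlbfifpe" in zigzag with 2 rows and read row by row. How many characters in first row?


Zigzag "aehlbfifpe" into 2 rows:
Placing characters:
  'a' => row 0
  'e' => row 1
  'h' => row 0
  'l' => row 1
  'b' => row 0
  'f' => row 1
  'i' => row 0
  'f' => row 1
  'p' => row 0
  'e' => row 1
Rows:
  Row 0: "ahbip"
  Row 1: "elffe"
First row length: 5

5


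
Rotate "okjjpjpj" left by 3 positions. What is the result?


Input: "okjjpjpj", rotate left by 3
First 3 characters: "okj"
Remaining characters: "jpjpj"
Concatenate remaining + first: "jpjpj" + "okj" = "jpjpjokj"

jpjpjokj


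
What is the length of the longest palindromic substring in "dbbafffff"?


Input: "dbbafffff"
Checking substrings for palindromes:
  [4:9] "fffff" (len 5) => palindrome
  [4:8] "ffff" (len 4) => palindrome
  [5:9] "ffff" (len 4) => palindrome
  [4:7] "fff" (len 3) => palindrome
  [5:8] "fff" (len 3) => palindrome
  [6:9] "fff" (len 3) => palindrome
Longest palindromic substring: "fffff" with length 5

5


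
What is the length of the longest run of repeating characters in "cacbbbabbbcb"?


Input: "cacbbbabbbcb"
Scanning for longest run:
  Position 1 ('a'): new char, reset run to 1
  Position 2 ('c'): new char, reset run to 1
  Position 3 ('b'): new char, reset run to 1
  Position 4 ('b'): continues run of 'b', length=2
  Position 5 ('b'): continues run of 'b', length=3
  Position 6 ('a'): new char, reset run to 1
  Position 7 ('b'): new char, reset run to 1
  Position 8 ('b'): continues run of 'b', length=2
  Position 9 ('b'): continues run of 'b', length=3
  Position 10 ('c'): new char, reset run to 1
  Position 11 ('b'): new char, reset run to 1
Longest run: 'b' with length 3

3


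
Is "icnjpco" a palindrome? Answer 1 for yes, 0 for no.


Input: icnjpco
Reversed: ocpjnci
  Compare pos 0 ('i') with pos 6 ('o'): MISMATCH
  Compare pos 1 ('c') with pos 5 ('c'): match
  Compare pos 2 ('n') with pos 4 ('p'): MISMATCH
Result: not a palindrome

0


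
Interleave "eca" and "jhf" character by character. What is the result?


Interleaving "eca" and "jhf":
  Position 0: 'e' from first, 'j' from second => "ej"
  Position 1: 'c' from first, 'h' from second => "ch"
  Position 2: 'a' from first, 'f' from second => "af"
Result: ejchaf

ejchaf


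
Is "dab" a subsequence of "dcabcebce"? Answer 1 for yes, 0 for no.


Check if "dab" is a subsequence of "dcabcebce"
Greedy scan:
  Position 0 ('d'): matches sub[0] = 'd'
  Position 1 ('c'): no match needed
  Position 2 ('a'): matches sub[1] = 'a'
  Position 3 ('b'): matches sub[2] = 'b'
  Position 4 ('c'): no match needed
  Position 5 ('e'): no match needed
  Position 6 ('b'): no match needed
  Position 7 ('c'): no match needed
  Position 8 ('e'): no match needed
All 3 characters matched => is a subsequence

1


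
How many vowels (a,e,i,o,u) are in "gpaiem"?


Input: gpaiem
Checking each character:
  'g' at position 0: consonant
  'p' at position 1: consonant
  'a' at position 2: vowel (running total: 1)
  'i' at position 3: vowel (running total: 2)
  'e' at position 4: vowel (running total: 3)
  'm' at position 5: consonant
Total vowels: 3

3


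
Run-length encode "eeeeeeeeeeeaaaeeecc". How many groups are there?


Input: eeeeeeeeeeeaaaeeecc
Scanning for consecutive runs:
  Group 1: 'e' x 11 (positions 0-10)
  Group 2: 'a' x 3 (positions 11-13)
  Group 3: 'e' x 3 (positions 14-16)
  Group 4: 'c' x 2 (positions 17-18)
Total groups: 4

4


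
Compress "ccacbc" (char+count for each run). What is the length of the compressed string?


Input: ccacbc
Runs:
  'c' x 2 => "c2"
  'a' x 1 => "a1"
  'c' x 1 => "c1"
  'b' x 1 => "b1"
  'c' x 1 => "c1"
Compressed: "c2a1c1b1c1"
Compressed length: 10

10


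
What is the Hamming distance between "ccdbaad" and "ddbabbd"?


Comparing "ccdbaad" and "ddbabbd" position by position:
  Position 0: 'c' vs 'd' => differ
  Position 1: 'c' vs 'd' => differ
  Position 2: 'd' vs 'b' => differ
  Position 3: 'b' vs 'a' => differ
  Position 4: 'a' vs 'b' => differ
  Position 5: 'a' vs 'b' => differ
  Position 6: 'd' vs 'd' => same
Total differences (Hamming distance): 6

6


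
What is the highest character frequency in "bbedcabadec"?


Input: bbedcabadec
Character counts:
  'a': 2
  'b': 3
  'c': 2
  'd': 2
  'e': 2
Maximum frequency: 3

3


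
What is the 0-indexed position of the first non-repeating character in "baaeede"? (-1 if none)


Input: baaeede
Character frequencies:
  'a': 2
  'b': 1
  'd': 1
  'e': 3
Scanning left to right for freq == 1:
  Position 0 ('b'): unique! => answer = 0

0


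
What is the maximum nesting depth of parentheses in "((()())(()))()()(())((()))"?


Input: "((()())(()))()()(())((()))"
Tracking depth:
  Position 0 '(': depth becomes 1
  Position 1 '(': depth becomes 2
  Position 2 '(': depth becomes 3
  Position 3 ')': depth becomes 2
  Position 4 '(': depth becomes 3
  Position 5 ')': depth becomes 2
  Position 6 ')': depth becomes 1
  Position 7 '(': depth becomes 2
  Position 8 '(': depth becomes 3
  Position 9 ')': depth becomes 2
  Position 10 ')': depth becomes 1
  Position 11 ')': depth becomes 0
  Position 12 '(': depth becomes 1
  Position 13 ')': depth becomes 0
  Position 14 '(': depth becomes 1
  Position 15 ')': depth becomes 0
  Position 16 '(': depth becomes 1
  Position 17 '(': depth becomes 2
  Position 18 ')': depth becomes 1
  Position 19 ')': depth becomes 0
  Position 20 '(': depth becomes 1
  Position 21 '(': depth becomes 2
  Position 22 '(': depth becomes 3
  Position 23 ')': depth becomes 2
  Position 24 ')': depth becomes 1
  Position 25 ')': depth becomes 0
Maximum depth reached: 3

3


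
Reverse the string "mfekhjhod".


Input: mfekhjhod
Reading characters right to left:
  Position 8: 'd'
  Position 7: 'o'
  Position 6: 'h'
  Position 5: 'j'
  Position 4: 'h'
  Position 3: 'k'
  Position 2: 'e'
  Position 1: 'f'
  Position 0: 'm'
Reversed: dohjhkefm

dohjhkefm


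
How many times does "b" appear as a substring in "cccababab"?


Searching for "b" in "cccababab"
Scanning each position:
  Position 0: "c" => no
  Position 1: "c" => no
  Position 2: "c" => no
  Position 3: "a" => no
  Position 4: "b" => MATCH
  Position 5: "a" => no
  Position 6: "b" => MATCH
  Position 7: "a" => no
  Position 8: "b" => MATCH
Total occurrences: 3

3


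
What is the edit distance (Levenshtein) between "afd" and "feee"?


Computing edit distance: "afd" -> "feee"
DP table:
           f    e    e    e
      0    1    2    3    4
  a   1    1    2    3    4
  f   2    1    2    3    4
  d   3    2    2    3    4
Edit distance = dp[3][4] = 4

4


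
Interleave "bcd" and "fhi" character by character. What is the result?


Interleaving "bcd" and "fhi":
  Position 0: 'b' from first, 'f' from second => "bf"
  Position 1: 'c' from first, 'h' from second => "ch"
  Position 2: 'd' from first, 'i' from second => "di"
Result: bfchdi

bfchdi


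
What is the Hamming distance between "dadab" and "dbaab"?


Comparing "dadab" and "dbaab" position by position:
  Position 0: 'd' vs 'd' => same
  Position 1: 'a' vs 'b' => differ
  Position 2: 'd' vs 'a' => differ
  Position 3: 'a' vs 'a' => same
  Position 4: 'b' vs 'b' => same
Total differences (Hamming distance): 2

2


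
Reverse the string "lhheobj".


Input: lhheobj
Reading characters right to left:
  Position 6: 'j'
  Position 5: 'b'
  Position 4: 'o'
  Position 3: 'e'
  Position 2: 'h'
  Position 1: 'h'
  Position 0: 'l'
Reversed: jboehhl

jboehhl


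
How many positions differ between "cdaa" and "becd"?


Comparing "cdaa" and "becd" position by position:
  Position 0: 'c' vs 'b' => DIFFER
  Position 1: 'd' vs 'e' => DIFFER
  Position 2: 'a' vs 'c' => DIFFER
  Position 3: 'a' vs 'd' => DIFFER
Positions that differ: 4

4


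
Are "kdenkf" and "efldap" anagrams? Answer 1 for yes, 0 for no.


Strings: "kdenkf", "efldap"
Sorted first:  defkkn
Sorted second: adeflp
Differ at position 0: 'd' vs 'a' => not anagrams

0
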